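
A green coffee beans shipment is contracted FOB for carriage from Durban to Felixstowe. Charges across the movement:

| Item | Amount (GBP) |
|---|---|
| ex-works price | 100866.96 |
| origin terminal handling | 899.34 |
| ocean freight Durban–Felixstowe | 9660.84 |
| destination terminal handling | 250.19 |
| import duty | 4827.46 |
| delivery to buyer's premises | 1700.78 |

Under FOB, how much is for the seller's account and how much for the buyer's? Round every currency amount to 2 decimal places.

FOB: the seller bears costs until goods are on board at the origin port; the buyer bears freight, insurance and all costs thereafter.
Seller's account: goods 100866.96 + origin terminal 899.34 = 101766.30
Buyer's account: freight 9660.84 + destination terminal 250.19 + duty 4827.46 + delivery 1700.78 = 16439.27

Seller: GBP 101766.30; buyer: GBP 16439.27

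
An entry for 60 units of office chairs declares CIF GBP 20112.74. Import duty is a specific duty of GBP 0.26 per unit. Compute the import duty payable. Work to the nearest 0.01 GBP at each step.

Import duty: GBP 15.60

Import duty = 60 × 0.26 = 15.60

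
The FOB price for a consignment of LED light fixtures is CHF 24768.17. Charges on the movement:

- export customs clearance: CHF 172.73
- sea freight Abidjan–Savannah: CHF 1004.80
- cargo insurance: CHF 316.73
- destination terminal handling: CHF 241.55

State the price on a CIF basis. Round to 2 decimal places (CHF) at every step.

Not relevant to the conversion: export clearance — on the seller under both FOB and CIF; already in the FOB price and stays in the CIF price. destination terminal — on the buyer under both terms; not part of either seller's price.
From FOB to CIF, the seller additionally bears: freight, insurance.
CIF price = 24768.17 + 1004.80 + 316.73 = 26089.70

CIF price: CHF 26089.70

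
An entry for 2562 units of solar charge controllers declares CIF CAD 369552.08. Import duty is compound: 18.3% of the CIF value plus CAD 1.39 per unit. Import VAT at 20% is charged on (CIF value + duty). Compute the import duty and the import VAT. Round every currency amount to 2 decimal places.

Ad valorem component: 369552.08 × 18.3% = 67628.03
Specific component: 2562 × 1.39 = 3561.18
Import duty = 67628.03 + 3561.18 = 71189.21
VAT base = CIF + duty = 369552.08 + 71189.21 = 440741.29
Import VAT = 440741.29 × 20% = 88148.26

Import duty: CAD 71189.21; import VAT: CAD 88148.26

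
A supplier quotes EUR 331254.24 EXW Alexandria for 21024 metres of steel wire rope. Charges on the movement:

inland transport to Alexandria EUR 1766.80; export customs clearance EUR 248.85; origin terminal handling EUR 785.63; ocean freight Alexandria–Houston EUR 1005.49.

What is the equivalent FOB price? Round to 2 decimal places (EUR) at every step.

FOB price: EUR 334055.52

Not relevant to the conversion: freight — on the buyer under both terms; not part of either seller's price.
From EXW to FOB, the seller additionally bears: inland to port, export clearance, origin terminal.
FOB price = 331254.24 + 1766.80 + 248.85 + 785.63 = 334055.52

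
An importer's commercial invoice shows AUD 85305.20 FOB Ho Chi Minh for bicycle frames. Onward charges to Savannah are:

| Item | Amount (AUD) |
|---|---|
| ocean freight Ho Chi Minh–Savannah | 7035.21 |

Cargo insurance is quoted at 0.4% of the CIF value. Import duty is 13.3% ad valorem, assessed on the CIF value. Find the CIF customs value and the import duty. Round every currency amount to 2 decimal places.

Let C be the CIF value. C = FOB price + freight + 0.4% × C
C − 0.4% × C = 85305.20 + 7035.21
0.996 × C = 92340.41
C = 92340.41 / 0.996 = 92711.26
Insurance premium = 0.4% × 92711.26 = 370.85
Import duty = 92711.26 × 13.3% = 12330.60

CIF value: AUD 92711.26; import duty: AUD 12330.60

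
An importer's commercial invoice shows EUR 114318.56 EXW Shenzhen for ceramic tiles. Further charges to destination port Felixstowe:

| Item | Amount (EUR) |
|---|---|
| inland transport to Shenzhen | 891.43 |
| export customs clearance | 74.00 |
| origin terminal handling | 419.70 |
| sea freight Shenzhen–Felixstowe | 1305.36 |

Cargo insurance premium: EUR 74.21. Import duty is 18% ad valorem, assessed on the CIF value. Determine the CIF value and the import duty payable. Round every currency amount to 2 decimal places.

CIF = EXW price + pre-shipment costs + freight + insurance
CIF = 114318.56 + 891.43 + 74.00 + 419.70 + 1305.36 + 74.21 = 117083.26
Import duty = 117083.26 × 18% = 21074.99

CIF value: EUR 117083.26; import duty: EUR 21074.99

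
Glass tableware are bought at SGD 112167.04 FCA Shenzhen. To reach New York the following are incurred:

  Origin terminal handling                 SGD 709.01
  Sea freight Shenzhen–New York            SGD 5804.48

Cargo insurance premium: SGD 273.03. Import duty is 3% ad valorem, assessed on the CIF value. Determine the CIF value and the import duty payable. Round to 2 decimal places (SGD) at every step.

CIF = FCA price + pre-shipment costs + freight + insurance
CIF = 112167.04 + 709.01 + 5804.48 + 273.03 = 118953.56
Import duty = 118953.56 × 3% = 3568.61

CIF value: SGD 118953.56; import duty: SGD 3568.61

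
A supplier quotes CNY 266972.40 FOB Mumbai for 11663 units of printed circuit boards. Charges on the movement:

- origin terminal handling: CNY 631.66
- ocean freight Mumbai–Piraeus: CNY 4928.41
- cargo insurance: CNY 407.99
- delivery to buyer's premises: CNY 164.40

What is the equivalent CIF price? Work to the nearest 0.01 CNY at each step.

Not relevant to the conversion: origin terminal — on the seller under both FOB and CIF; already in the FOB price and stays in the CIF price. delivery — on the buyer under both terms; not part of either seller's price.
From FOB to CIF, the seller additionally bears: freight, insurance.
CIF price = 266972.40 + 4928.41 + 407.99 = 272308.80

CIF price: CNY 272308.80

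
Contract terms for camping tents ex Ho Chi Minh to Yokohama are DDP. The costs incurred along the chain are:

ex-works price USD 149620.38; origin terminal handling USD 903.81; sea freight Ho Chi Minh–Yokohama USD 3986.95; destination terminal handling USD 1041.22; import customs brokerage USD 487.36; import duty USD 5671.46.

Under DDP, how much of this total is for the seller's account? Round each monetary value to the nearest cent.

DDP: the seller bears all costs including import duty.
Seller's account: goods 149620.38 + origin terminal 903.81 + freight 3986.95 + destination terminal 1041.22 + brokerage 487.36 + duty 5671.46 = 161711.18
Buyer's account: 0.00

Seller's account: USD 161711.18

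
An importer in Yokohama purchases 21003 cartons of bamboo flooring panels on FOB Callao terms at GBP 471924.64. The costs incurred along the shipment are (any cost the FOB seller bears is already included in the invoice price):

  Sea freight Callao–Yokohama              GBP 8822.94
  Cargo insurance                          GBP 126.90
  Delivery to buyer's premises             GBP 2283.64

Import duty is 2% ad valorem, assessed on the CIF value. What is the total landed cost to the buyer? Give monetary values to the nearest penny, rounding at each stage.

Total landed cost: GBP 492775.61

FOB: the seller bears costs until goods are on board at the origin port; the buyer bears freight, insurance and all costs thereafter.
CIF value = FOB price + freight + insurance = 471924.64 + 8822.94 + 126.90 = 480874.48
Import duty = 480874.48 × 2% = 9617.49
Buyer bears: freight 8822.94 + insurance 126.90 + delivery 2283.64 + duty 9617.49 = 20850.97
Landed cost = invoice 471924.64 + 20850.97 = 492775.61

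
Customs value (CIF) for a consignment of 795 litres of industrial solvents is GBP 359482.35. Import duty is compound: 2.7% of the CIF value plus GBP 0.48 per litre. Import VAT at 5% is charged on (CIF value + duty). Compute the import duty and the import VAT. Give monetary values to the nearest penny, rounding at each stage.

Ad valorem component: 359482.35 × 2.7% = 9706.02
Specific component: 795 × 0.48 = 381.60
Import duty = 9706.02 + 381.60 = 10087.62
VAT base = CIF + duty = 359482.35 + 10087.62 = 369569.97
Import VAT = 369569.97 × 5% = 18478.50

Import duty: GBP 10087.62; import VAT: GBP 18478.50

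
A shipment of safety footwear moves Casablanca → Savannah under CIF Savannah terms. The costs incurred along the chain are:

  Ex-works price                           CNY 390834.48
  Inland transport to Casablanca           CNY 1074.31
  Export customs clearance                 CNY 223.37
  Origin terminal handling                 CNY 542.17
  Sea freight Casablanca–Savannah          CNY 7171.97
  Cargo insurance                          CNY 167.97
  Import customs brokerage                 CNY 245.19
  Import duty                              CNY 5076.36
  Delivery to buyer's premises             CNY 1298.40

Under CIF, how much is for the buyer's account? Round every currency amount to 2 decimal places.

Buyer's account: CNY 6619.95

CIF: the seller pays costs through ocean freight and marine insurance to the destination port.
Seller's account: goods 390834.48 + inland to port 1074.31 + export clearance 223.37 + origin terminal 542.17 + freight 7171.97 + insurance 167.97 = 400014.27
Buyer's account: brokerage 245.19 + duty 5076.36 + delivery 1298.40 = 6619.95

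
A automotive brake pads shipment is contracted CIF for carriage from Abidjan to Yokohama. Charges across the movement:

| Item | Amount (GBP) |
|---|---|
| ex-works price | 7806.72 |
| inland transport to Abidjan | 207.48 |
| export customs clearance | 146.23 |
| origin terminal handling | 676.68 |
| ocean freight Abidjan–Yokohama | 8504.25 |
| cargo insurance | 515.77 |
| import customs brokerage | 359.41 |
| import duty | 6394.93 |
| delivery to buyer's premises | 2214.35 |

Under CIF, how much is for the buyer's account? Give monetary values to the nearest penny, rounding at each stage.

CIF: the seller pays costs through ocean freight and marine insurance to the destination port.
Seller's account: goods 7806.72 + inland to port 207.48 + export clearance 146.23 + origin terminal 676.68 + freight 8504.25 + insurance 515.77 = 17857.13
Buyer's account: brokerage 359.41 + duty 6394.93 + delivery 2214.35 = 8968.69

Buyer's account: GBP 8968.69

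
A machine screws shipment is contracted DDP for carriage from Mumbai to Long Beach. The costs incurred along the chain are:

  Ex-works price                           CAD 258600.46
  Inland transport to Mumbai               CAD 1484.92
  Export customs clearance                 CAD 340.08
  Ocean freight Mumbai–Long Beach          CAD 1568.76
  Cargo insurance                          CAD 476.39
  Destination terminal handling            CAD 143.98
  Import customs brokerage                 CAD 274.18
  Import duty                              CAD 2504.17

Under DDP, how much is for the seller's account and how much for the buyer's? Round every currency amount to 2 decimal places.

DDP: the seller bears all costs including import duty.
Seller's account: goods 258600.46 + inland to port 1484.92 + export clearance 340.08 + freight 1568.76 + insurance 476.39 + destination terminal 143.98 + brokerage 274.18 + duty 2504.17 = 265392.94
Buyer's account: 0.00

Seller: CAD 265392.94; buyer: CAD 0.00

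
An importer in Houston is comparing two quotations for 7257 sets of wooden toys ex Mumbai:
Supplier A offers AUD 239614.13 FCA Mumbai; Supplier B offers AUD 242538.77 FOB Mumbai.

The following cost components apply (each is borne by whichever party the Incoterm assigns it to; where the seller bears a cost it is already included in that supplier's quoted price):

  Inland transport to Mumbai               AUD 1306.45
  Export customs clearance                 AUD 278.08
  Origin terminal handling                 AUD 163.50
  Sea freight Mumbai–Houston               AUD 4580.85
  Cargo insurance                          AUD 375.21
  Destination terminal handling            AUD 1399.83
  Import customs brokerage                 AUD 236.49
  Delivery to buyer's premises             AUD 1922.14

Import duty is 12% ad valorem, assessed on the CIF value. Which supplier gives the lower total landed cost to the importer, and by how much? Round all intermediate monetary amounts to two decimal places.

Supplier A is cheaper by AUD 3092.48

Supplier A (FCA):
CIF value = FCA price + origin terminal + freight + insurance = 239614.13 + 163.50 + 4580.85 + 375.21 = 244733.69
Import duty = 244733.69 × 12% = 29368.04
Buyer bears (A): 163.50 + 4580.85 + 375.21 + 1399.83 + 236.49 + 1922.14 = 8678.02
Landed cost (A) = invoice 239614.13 + 8678.02 + duty 29368.04 = 277660.19
Supplier B (FOB):
CIF value = FOB price + freight + insurance = 242538.77 + 4580.85 + 375.21 = 247494.83
Import duty = 247494.83 × 12% = 29699.38
Buyer bears (B): 4580.85 + 375.21 + 1399.83 + 236.49 + 1922.14 = 8514.52
Landed cost (B) = invoice 242538.77 + 8514.52 + duty 29699.38 = 280752.67
Difference = |277660.19 − 280752.67| = 3092.48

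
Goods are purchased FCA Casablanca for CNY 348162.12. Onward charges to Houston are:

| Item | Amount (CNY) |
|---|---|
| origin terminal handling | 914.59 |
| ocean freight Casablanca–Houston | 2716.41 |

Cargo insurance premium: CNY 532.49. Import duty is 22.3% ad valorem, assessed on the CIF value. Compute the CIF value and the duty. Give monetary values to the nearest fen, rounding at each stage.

CIF = FCA price + pre-shipment costs + freight + insurance
CIF = 348162.12 + 914.59 + 2716.41 + 532.49 = 352325.61
Import duty = 352325.61 × 22.3% = 78568.61

CIF value: CNY 352325.61; import duty: CNY 78568.61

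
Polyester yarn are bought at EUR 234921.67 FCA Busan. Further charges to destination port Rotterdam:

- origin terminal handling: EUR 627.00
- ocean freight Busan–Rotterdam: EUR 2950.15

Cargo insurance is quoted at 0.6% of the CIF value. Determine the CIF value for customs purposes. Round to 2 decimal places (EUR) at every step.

CIF value: EUR 239938.45

Let C be the CIF value. C = FCA price + pre-shipment costs + freight + 0.6% × C
C − 0.6% × C = 234921.67 + 627.00 + 2950.15
0.994 × C = 238498.82
C = 238498.82 / 0.994 = 239938.45
Insurance premium = 0.6% × 239938.45 = 1439.63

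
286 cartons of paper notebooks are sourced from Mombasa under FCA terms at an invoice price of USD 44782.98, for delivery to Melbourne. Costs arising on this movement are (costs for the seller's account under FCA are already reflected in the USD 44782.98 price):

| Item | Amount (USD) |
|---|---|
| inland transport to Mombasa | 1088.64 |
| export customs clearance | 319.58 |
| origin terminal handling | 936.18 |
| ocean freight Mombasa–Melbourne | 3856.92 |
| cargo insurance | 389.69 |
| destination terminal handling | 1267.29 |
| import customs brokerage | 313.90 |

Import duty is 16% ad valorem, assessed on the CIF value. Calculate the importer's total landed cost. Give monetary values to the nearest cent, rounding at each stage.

FCA: the seller delivers export-cleared goods to the carrier; the buyer bears costs from that point.
Already in the invoice (seller's account under FCA): inland to port, export clearance — exclude.
CIF value = FCA price + origin terminal + freight + insurance = 44782.98 + 936.18 + 3856.92 + 389.69 = 49965.77
Import duty = 49965.77 × 16% = 7994.52
Buyer bears: origin terminal 936.18 + freight 3856.92 + insurance 389.69 + destination terminal 1267.29 + brokerage 313.90 + duty 7994.52 = 14758.50
Landed cost = invoice 44782.98 + 14758.50 = 59541.48

Total landed cost: USD 59541.48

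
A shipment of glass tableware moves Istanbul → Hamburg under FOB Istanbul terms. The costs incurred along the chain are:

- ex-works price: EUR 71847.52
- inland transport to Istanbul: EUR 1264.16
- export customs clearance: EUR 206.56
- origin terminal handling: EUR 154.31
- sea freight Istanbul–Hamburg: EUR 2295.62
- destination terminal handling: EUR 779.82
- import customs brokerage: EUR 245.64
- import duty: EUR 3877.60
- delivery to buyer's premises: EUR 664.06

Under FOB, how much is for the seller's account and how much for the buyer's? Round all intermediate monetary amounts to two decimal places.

FOB: the seller bears costs until goods are on board at the origin port; the buyer bears freight, insurance and all costs thereafter.
Seller's account: goods 71847.52 + inland to port 1264.16 + export clearance 206.56 + origin terminal 154.31 = 73472.55
Buyer's account: freight 2295.62 + destination terminal 779.82 + brokerage 245.64 + duty 3877.60 + delivery 664.06 = 7862.74

Seller: EUR 73472.55; buyer: EUR 7862.74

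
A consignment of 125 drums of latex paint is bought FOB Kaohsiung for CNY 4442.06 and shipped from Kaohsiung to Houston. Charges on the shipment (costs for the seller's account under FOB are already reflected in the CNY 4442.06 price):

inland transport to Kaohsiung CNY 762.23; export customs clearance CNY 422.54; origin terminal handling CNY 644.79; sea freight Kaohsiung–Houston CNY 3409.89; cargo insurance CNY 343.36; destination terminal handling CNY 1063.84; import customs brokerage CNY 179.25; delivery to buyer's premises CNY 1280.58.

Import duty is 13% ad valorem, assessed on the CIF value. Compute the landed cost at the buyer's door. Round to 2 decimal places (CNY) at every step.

Total landed cost: CNY 11784.37

FOB: the seller bears costs until goods are on board at the origin port; the buyer bears freight, insurance and all costs thereafter.
Already in the invoice (seller's account under FOB): inland to port, export clearance, origin terminal — exclude.
CIF value = FOB price + freight + insurance = 4442.06 + 3409.89 + 343.36 = 8195.31
Import duty = 8195.31 × 13% = 1065.39
Buyer bears: freight 3409.89 + insurance 343.36 + destination terminal 1063.84 + brokerage 179.25 + delivery 1280.58 + duty 1065.39 = 7342.31
Landed cost = invoice 4442.06 + 7342.31 = 11784.37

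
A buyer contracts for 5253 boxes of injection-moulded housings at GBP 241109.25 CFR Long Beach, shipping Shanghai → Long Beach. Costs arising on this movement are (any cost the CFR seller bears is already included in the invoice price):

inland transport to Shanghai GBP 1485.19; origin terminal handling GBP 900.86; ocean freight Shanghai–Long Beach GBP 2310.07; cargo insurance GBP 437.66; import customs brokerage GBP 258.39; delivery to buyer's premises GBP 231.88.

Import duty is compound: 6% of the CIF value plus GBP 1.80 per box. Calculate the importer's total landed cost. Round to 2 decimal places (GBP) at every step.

Total landed cost: GBP 265985.39

CFR: the seller pays costs through ocean freight to the destination port, but not insurance.
Already in the invoice (seller's account under CFR): inland to port, origin terminal, freight — exclude.
CIF value = CFR price + insurance = 241109.25 + 437.66 = 241546.91
Ad valorem component: 241546.91 × 6% = 14492.81
Specific component: 5253 × 1.80 = 9455.40
Import duty = 14492.81 + 9455.40 = 23948.21
Buyer bears: insurance 437.66 + brokerage 258.39 + delivery 231.88 + duty 23948.21 = 24876.14
Landed cost = invoice 241109.25 + 24876.14 = 265985.39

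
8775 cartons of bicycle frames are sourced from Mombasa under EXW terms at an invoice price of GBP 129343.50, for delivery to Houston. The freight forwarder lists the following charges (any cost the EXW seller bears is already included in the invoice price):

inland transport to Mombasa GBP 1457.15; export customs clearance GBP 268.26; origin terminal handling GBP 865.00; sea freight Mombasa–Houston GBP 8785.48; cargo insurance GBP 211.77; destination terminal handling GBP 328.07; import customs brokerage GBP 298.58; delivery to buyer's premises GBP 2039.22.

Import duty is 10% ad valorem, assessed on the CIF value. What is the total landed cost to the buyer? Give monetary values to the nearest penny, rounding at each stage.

Total landed cost: GBP 157690.15

EXW: the seller makes goods available at their premises; the buyer bears all onward costs.
CIF value = EXW price + inland to port + export clearance + origin terminal + freight + insurance = 129343.50 + 1457.15 + 268.26 + 865.00 + 8785.48 + 211.77 = 140931.16
Import duty = 140931.16 × 10% = 14093.12
Buyer bears: inland to port 1457.15 + export clearance 268.26 + origin terminal 865.00 + freight 8785.48 + insurance 211.77 + destination terminal 328.07 + brokerage 298.58 + delivery 2039.22 + duty 14093.12 = 28346.65
Landed cost = invoice 129343.50 + 28346.65 = 157690.15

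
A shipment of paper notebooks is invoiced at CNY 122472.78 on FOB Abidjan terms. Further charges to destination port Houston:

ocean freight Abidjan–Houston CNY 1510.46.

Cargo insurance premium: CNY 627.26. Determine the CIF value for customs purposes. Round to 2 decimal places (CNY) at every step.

CIF = FOB price + freight + insurance
CIF = 122472.78 + 1510.46 + 627.26 = 124610.50

CIF value: CNY 124610.50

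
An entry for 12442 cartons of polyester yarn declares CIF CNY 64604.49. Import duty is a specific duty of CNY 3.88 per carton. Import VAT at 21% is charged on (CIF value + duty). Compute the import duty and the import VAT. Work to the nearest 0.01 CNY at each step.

Import duty: CNY 48274.96; import VAT: CNY 23704.68

Import duty = 12442 × 3.88 = 48274.96
VAT base = CIF + duty = 64604.49 + 48274.96 = 112879.45
Import VAT = 112879.45 × 21% = 23704.68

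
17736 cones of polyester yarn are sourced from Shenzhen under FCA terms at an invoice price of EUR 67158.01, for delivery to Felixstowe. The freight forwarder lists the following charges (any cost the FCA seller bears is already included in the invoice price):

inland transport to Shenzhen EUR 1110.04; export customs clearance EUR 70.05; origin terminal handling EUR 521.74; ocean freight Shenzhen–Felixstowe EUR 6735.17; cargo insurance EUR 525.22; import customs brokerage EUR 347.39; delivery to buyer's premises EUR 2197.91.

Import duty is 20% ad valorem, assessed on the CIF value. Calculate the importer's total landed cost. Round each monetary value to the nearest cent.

Total landed cost: EUR 92473.47

FCA: the seller delivers export-cleared goods to the carrier; the buyer bears costs from that point.
Already in the invoice (seller's account under FCA): inland to port, export clearance — exclude.
CIF value = FCA price + origin terminal + freight + insurance = 67158.01 + 521.74 + 6735.17 + 525.22 = 74940.14
Import duty = 74940.14 × 20% = 14988.03
Buyer bears: origin terminal 521.74 + freight 6735.17 + insurance 525.22 + brokerage 347.39 + delivery 2197.91 + duty 14988.03 = 25315.46
Landed cost = invoice 67158.01 + 25315.46 = 92473.47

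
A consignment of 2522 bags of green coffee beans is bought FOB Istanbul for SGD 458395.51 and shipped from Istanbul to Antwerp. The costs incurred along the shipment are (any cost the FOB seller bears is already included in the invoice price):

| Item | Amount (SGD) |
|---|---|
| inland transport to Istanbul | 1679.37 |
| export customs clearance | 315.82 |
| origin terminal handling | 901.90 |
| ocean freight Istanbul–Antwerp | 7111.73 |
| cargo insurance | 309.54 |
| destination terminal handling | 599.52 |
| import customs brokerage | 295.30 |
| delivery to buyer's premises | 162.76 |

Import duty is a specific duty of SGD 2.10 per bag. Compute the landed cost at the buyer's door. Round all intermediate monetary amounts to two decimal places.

Total landed cost: SGD 472170.56

FOB: the seller bears costs until goods are on board at the origin port; the buyer bears freight, insurance and all costs thereafter.
Already in the invoice (seller's account under FOB): inland to port, export clearance, origin terminal — exclude.
CIF value = FOB price + freight + insurance = 458395.51 + 7111.73 + 309.54 = 465816.78
Import duty = 2522 × 2.10 = 5296.20
Buyer bears: freight 7111.73 + insurance 309.54 + destination terminal 599.52 + brokerage 295.30 + delivery 162.76 + duty 5296.20 = 13775.05
Landed cost = invoice 458395.51 + 13775.05 = 472170.56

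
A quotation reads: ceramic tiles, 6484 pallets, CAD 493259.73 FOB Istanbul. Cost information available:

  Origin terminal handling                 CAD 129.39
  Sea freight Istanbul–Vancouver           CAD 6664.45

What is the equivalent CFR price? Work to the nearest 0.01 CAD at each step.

Not relevant to the conversion: origin terminal — on the seller under both FOB and CFR; already in the FOB price and stays in the CFR price.
From FOB to CFR, the seller additionally bears: freight.
CFR price = 493259.73 + 6664.45 = 499924.18

CFR price: CAD 499924.18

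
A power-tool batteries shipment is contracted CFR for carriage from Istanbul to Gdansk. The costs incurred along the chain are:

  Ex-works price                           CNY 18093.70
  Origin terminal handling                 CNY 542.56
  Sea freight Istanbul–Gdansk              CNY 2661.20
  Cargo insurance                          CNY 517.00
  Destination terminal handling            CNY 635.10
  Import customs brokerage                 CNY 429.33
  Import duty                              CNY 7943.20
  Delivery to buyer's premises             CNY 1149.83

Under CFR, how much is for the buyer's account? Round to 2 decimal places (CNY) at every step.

CFR: the seller pays costs through ocean freight to the destination port, but not insurance.
Seller's account: goods 18093.70 + origin terminal 542.56 + freight 2661.20 = 21297.46
Buyer's account: insurance 517.00 + destination terminal 635.10 + brokerage 429.33 + duty 7943.20 + delivery 1149.83 = 10674.46

Buyer's account: CNY 10674.46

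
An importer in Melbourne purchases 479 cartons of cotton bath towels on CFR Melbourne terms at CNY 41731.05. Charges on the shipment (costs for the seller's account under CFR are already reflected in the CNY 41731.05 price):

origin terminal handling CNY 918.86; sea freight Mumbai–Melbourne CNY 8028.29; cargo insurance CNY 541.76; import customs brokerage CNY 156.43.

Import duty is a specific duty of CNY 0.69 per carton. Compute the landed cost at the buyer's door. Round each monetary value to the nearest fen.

CFR: the seller pays costs through ocean freight to the destination port, but not insurance.
Already in the invoice (seller's account under CFR): origin terminal, freight — exclude.
CIF value = CFR price + insurance = 41731.05 + 541.76 = 42272.81
Import duty = 479 × 0.69 = 330.51
Buyer bears: insurance 541.76 + brokerage 156.43 + duty 330.51 = 1028.70
Landed cost = invoice 41731.05 + 1028.70 = 42759.75

Total landed cost: CNY 42759.75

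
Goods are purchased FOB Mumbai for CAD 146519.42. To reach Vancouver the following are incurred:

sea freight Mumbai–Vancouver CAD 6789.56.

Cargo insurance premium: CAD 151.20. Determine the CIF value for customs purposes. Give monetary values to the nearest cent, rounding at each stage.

CIF = FOB price + freight + insurance
CIF = 146519.42 + 6789.56 + 151.20 = 153460.18

CIF value: CAD 153460.18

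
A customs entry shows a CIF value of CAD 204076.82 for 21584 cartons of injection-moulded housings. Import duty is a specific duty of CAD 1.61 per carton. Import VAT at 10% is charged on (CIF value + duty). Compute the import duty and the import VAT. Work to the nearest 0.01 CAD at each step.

Import duty: CAD 34750.24; import VAT: CAD 23882.71

Import duty = 21584 × 1.61 = 34750.24
VAT base = CIF + duty = 204076.82 + 34750.24 = 238827.06
Import VAT = 238827.06 × 10% = 23882.71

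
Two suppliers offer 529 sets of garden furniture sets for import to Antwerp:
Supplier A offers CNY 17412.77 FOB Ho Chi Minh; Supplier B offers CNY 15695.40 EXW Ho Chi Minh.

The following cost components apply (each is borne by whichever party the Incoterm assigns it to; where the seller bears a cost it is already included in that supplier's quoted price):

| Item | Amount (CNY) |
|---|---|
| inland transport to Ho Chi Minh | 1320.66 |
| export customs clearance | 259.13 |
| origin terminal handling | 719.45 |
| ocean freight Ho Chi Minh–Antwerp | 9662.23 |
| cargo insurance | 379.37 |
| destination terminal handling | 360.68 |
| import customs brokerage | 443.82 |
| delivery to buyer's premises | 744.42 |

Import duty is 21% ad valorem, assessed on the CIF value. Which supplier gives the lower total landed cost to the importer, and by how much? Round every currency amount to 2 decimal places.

Supplier A is cheaper by CNY 704.06

Supplier A (FOB):
CIF value = FOB price + freight + insurance = 17412.77 + 9662.23 + 379.37 = 27454.37
Import duty = 27454.37 × 21% = 5765.42
Buyer bears (A): 9662.23 + 379.37 + 360.68 + 443.82 + 744.42 = 11590.52
Landed cost (A) = invoice 17412.77 + 11590.52 + duty 5765.42 = 34768.71
Supplier B (EXW):
CIF value = EXW price + inland to port + export clearance + origin terminal + freight + insurance = 15695.40 + 1320.66 + 259.13 + 719.45 + 9662.23 + 379.37 = 28036.24
Import duty = 28036.24 × 21% = 5887.61
Buyer bears (B): 1320.66 + 259.13 + 719.45 + 9662.23 + 379.37 + 360.68 + 443.82 + 744.42 = 13889.76
Landed cost (B) = invoice 15695.40 + 13889.76 + duty 5887.61 = 35472.77
Difference = |34768.71 − 35472.77| = 704.06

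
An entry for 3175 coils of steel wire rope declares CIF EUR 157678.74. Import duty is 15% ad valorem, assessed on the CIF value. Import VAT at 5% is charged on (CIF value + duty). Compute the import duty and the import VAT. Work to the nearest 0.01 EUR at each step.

Import duty = 157678.74 × 15% = 23651.81
VAT base = CIF + duty = 157678.74 + 23651.81 = 181330.55
Import VAT = 181330.55 × 5% = 9066.53

Import duty: EUR 23651.81; import VAT: EUR 9066.53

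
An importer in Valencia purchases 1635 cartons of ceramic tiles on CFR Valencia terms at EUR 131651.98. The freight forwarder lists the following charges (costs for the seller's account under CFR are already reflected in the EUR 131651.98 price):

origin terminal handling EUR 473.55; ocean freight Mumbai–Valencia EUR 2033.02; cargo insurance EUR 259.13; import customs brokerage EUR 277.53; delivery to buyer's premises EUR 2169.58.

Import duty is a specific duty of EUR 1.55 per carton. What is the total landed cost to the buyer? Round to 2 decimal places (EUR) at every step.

CFR: the seller pays costs through ocean freight to the destination port, but not insurance.
Already in the invoice (seller's account under CFR): origin terminal, freight — exclude.
CIF value = CFR price + insurance = 131651.98 + 259.13 = 131911.11
Import duty = 1635 × 1.55 = 2534.25
Buyer bears: insurance 259.13 + brokerage 277.53 + delivery 2169.58 + duty 2534.25 = 5240.49
Landed cost = invoice 131651.98 + 5240.49 = 136892.47

Total landed cost: EUR 136892.47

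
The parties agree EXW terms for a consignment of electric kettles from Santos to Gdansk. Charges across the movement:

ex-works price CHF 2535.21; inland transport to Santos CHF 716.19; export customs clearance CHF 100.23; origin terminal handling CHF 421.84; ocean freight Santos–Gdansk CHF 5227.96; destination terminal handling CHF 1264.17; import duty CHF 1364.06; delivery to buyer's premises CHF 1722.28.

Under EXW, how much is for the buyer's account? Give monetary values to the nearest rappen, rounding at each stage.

EXW: the seller makes goods available at their premises; the buyer bears all onward costs.
Seller's account: goods 2535.21 = 2535.21
Buyer's account: inland to port 716.19 + export clearance 100.23 + origin terminal 421.84 + freight 5227.96 + destination terminal 1264.17 + duty 1364.06 + delivery 1722.28 = 10816.73

Buyer's account: CHF 10816.73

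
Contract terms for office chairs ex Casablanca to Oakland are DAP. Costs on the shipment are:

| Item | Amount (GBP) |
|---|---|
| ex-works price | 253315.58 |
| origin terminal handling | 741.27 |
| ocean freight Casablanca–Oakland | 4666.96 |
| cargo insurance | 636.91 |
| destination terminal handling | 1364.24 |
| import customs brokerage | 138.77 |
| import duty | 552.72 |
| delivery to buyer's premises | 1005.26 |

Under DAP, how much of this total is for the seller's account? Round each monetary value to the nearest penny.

DAP: the seller bears all costs to the named destination except import duty and clearance.
Seller's account: goods 253315.58 + origin terminal 741.27 + freight 4666.96 + insurance 636.91 + destination terminal 1364.24 + delivery 1005.26 = 261730.22
Buyer's account: brokerage 138.77 + duty 552.72 = 691.49

Seller's account: GBP 261730.22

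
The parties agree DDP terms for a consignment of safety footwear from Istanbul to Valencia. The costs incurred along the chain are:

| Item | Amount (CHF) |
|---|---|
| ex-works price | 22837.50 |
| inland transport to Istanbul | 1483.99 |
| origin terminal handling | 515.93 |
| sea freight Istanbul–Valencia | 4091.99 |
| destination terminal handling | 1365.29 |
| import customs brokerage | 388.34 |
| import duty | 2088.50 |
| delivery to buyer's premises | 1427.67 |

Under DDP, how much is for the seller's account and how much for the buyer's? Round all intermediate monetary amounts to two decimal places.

DDP: the seller bears all costs including import duty.
Seller's account: goods 22837.50 + inland to port 1483.99 + origin terminal 515.93 + freight 4091.99 + destination terminal 1365.29 + brokerage 388.34 + duty 2088.50 + delivery 1427.67 = 34199.21
Buyer's account: 0.00

Seller: CHF 34199.21; buyer: CHF 0.00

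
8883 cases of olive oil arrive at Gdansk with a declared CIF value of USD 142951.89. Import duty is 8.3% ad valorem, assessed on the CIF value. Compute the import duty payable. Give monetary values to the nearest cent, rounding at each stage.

Import duty: USD 11865.01

Import duty = 142951.89 × 8.3% = 11865.01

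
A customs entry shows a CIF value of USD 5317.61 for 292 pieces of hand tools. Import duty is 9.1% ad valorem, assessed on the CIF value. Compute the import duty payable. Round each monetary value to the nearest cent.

Import duty: USD 483.90

Import duty = 5317.61 × 9.1% = 483.90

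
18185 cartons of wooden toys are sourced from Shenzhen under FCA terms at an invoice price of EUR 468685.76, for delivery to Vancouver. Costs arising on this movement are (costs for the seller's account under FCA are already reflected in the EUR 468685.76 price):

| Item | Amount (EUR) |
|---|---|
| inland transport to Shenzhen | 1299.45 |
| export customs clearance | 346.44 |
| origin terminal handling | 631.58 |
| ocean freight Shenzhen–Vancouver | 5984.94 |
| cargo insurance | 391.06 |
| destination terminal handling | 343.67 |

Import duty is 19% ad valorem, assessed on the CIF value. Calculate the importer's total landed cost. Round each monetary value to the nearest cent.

Total landed cost: EUR 566418.74

FCA: the seller delivers export-cleared goods to the carrier; the buyer bears costs from that point.
Already in the invoice (seller's account under FCA): inland to port, export clearance — exclude.
CIF value = FCA price + origin terminal + freight + insurance = 468685.76 + 631.58 + 5984.94 + 391.06 = 475693.34
Import duty = 475693.34 × 19% = 90381.73
Buyer bears: origin terminal 631.58 + freight 5984.94 + insurance 391.06 + destination terminal 343.67 + duty 90381.73 = 97732.98
Landed cost = invoice 468685.76 + 97732.98 = 566418.74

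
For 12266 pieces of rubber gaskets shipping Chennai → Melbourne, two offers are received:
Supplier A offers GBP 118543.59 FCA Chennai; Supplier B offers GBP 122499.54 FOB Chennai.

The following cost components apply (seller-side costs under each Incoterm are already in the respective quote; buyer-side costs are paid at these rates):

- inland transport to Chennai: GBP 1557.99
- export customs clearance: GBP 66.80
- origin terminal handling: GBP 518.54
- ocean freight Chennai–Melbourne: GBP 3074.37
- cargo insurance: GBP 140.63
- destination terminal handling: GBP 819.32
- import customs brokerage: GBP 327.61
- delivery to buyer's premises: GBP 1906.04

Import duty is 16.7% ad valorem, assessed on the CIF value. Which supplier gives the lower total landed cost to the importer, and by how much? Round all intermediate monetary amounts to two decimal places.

Supplier A (FCA):
CIF value = FCA price + origin terminal + freight + insurance = 118543.59 + 518.54 + 3074.37 + 140.63 = 122277.13
Import duty = 122277.13 × 16.7% = 20420.28
Buyer bears (A): 518.54 + 3074.37 + 140.63 + 819.32 + 327.61 + 1906.04 = 6786.51
Landed cost (A) = invoice 118543.59 + 6786.51 + duty 20420.28 = 145750.38
Supplier B (FOB):
CIF value = FOB price + freight + insurance = 122499.54 + 3074.37 + 140.63 = 125714.54
Import duty = 125714.54 × 16.7% = 20994.33
Buyer bears (B): 3074.37 + 140.63 + 819.32 + 327.61 + 1906.04 = 6267.97
Landed cost (B) = invoice 122499.54 + 6267.97 + duty 20994.33 = 149761.84
Difference = |145750.38 − 149761.84| = 4011.46

Supplier A is cheaper by GBP 4011.46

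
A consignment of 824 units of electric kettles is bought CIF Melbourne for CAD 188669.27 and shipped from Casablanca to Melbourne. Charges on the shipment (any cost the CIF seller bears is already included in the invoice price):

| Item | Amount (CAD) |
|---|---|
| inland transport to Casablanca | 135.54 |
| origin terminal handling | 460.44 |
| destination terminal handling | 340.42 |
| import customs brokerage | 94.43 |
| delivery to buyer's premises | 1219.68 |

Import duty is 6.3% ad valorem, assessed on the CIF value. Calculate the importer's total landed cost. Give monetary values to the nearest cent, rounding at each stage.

CIF: the seller pays costs through ocean freight and marine insurance to the destination port.
Already in the invoice (seller's account under CIF): inland to port, origin terminal — exclude.
The CIF price already equals the CIF value: 188669.27
Import duty = 188669.27 × 6.3% = 11886.16
Buyer bears: destination terminal 340.42 + brokerage 94.43 + delivery 1219.68 + duty 11886.16 = 13540.69
Landed cost = invoice 188669.27 + 13540.69 = 202209.96

Total landed cost: CAD 202209.96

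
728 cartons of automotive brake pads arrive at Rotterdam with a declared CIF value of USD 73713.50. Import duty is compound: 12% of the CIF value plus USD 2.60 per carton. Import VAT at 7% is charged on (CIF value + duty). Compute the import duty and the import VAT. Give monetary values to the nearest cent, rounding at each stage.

Ad valorem component: 73713.50 × 12% = 8845.62
Specific component: 728 × 2.60 = 1892.80
Import duty = 8845.62 + 1892.80 = 10738.42
VAT base = CIF + duty = 73713.50 + 10738.42 = 84451.92
Import VAT = 84451.92 × 7% = 5911.63

Import duty: USD 10738.42; import VAT: USD 5911.63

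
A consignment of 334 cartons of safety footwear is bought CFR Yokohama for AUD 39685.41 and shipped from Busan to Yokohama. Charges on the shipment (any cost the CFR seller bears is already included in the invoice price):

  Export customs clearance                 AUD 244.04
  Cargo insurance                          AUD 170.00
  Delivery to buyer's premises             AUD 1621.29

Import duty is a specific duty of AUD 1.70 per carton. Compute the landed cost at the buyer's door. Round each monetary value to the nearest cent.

Total landed cost: AUD 42044.50

CFR: the seller pays costs through ocean freight to the destination port, but not insurance.
Already in the invoice (seller's account under CFR): export clearance — exclude.
CIF value = CFR price + insurance = 39685.41 + 170.00 = 39855.41
Import duty = 334 × 1.70 = 567.80
Buyer bears: insurance 170.00 + delivery 1621.29 + duty 567.80 = 2359.09
Landed cost = invoice 39685.41 + 2359.09 = 42044.50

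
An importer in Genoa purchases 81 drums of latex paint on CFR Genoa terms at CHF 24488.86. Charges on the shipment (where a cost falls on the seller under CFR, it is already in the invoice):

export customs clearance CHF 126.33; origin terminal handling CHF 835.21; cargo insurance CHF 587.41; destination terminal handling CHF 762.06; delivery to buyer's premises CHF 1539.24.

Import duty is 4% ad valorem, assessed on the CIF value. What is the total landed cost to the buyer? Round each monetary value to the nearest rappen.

CFR: the seller pays costs through ocean freight to the destination port, but not insurance.
Already in the invoice (seller's account under CFR): export clearance, origin terminal — exclude.
CIF value = CFR price + insurance = 24488.86 + 587.41 = 25076.27
Import duty = 25076.27 × 4% = 1003.05
Buyer bears: insurance 587.41 + destination terminal 762.06 + delivery 1539.24 + duty 1003.05 = 3891.76
Landed cost = invoice 24488.86 + 3891.76 = 28380.62

Total landed cost: CHF 28380.62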